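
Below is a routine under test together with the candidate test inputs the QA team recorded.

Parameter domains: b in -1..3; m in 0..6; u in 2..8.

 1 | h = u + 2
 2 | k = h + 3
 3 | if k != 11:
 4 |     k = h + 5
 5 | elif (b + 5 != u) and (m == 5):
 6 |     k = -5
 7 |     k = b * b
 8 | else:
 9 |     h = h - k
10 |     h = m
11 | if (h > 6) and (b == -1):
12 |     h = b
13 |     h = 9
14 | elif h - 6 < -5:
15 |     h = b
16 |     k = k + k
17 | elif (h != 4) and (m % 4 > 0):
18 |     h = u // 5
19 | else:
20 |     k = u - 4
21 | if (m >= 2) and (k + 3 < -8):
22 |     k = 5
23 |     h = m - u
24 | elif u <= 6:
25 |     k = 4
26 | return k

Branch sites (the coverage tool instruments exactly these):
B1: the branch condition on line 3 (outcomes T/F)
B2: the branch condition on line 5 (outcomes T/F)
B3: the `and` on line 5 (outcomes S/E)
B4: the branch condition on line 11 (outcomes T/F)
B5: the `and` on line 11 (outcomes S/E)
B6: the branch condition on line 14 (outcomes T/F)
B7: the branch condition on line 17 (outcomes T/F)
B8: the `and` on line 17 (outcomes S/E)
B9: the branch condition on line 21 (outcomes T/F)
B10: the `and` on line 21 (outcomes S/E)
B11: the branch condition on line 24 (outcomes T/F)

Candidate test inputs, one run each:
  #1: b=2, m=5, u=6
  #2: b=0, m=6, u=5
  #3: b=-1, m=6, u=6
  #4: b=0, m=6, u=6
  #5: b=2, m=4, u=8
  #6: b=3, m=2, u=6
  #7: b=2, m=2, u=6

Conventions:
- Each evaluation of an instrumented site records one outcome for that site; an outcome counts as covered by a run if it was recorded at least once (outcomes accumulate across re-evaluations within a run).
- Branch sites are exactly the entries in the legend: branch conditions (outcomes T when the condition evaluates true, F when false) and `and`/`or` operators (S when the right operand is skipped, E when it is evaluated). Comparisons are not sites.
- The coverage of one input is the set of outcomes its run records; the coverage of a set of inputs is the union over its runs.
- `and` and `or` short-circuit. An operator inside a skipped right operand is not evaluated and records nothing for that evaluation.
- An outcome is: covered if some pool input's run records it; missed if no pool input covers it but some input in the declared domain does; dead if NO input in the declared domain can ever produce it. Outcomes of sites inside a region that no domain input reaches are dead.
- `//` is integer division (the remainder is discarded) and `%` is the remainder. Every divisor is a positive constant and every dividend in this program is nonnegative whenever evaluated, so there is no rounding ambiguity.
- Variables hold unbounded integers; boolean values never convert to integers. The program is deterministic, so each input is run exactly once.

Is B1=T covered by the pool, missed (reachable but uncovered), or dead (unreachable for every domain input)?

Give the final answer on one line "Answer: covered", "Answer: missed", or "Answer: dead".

B1=T is recorded by pool input(s) 2, 5 -> covered

Answer: covered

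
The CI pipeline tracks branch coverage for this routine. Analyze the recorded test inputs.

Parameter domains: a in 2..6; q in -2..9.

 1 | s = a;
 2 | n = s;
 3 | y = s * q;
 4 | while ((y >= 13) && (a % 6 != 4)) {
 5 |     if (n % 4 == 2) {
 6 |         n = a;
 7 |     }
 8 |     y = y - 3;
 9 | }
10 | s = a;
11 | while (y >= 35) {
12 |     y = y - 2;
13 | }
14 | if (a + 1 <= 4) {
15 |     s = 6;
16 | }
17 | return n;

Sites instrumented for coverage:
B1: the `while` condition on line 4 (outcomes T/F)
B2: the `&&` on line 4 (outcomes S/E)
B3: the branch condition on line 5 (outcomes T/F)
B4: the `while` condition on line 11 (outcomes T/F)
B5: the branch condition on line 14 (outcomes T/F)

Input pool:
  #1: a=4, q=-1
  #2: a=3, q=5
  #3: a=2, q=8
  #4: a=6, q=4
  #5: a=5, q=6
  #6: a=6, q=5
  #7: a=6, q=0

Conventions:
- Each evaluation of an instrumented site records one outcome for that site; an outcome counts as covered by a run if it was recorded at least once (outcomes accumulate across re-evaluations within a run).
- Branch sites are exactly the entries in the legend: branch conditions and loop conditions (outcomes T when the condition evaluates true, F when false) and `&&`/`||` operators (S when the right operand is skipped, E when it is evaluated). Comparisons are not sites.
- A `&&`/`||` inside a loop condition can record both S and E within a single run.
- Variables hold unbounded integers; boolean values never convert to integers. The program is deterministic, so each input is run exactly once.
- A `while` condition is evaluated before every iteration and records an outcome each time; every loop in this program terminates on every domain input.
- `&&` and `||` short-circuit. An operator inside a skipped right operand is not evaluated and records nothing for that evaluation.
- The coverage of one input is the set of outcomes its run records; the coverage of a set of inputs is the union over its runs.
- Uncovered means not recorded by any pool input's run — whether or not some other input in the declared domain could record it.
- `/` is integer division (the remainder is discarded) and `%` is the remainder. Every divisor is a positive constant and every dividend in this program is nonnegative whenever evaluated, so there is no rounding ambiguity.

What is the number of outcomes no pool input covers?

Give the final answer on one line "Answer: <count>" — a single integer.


input #1, a=4, q=-1: events B2->S, B1->F, B4->F, B5->F; outcomes B1=F, B2=S, B4=F, B5=F
input #2, a=3, q=5: events B2->E, B1->T, B3->F, B2->S, B1->F, B4->F, B5->T; outcomes B1=T, B1=F, B2=S, B2=E, B3=F, B4=F, B5=T
input #3, a=2, q=8: events B2->E, B1->T, B3->T, B2->E, B1->T, B3->T, B2->S, B1->F, B4->F, B5->T; outcomes B1=T, B1=F, B2=S, B2=E, B3=T, B4=F, B5=T
input #4, a=6, q=4: events B2->E, B1->T, B3->T, B2->E, B1->T, B3->T, B2->E, B1->T, B3->T, B2->E, B1->T, B3->T, B2->S, B1->F, ...; outcomes B1=T, B1=F, B2=S, B2=E, B3=T, B4=F, B5=F
input #5, a=5, q=6: events B2->E, B1->T, B3->F, B2->E, B1->T, B3->F, B2->E, B1->T, B3->F, B2->E, B1->T, B3->F, B2->E, B1->T, ...; outcomes B1=T, B1=F, B2=S, B2=E, B3=F, B4=F, B5=F
input #6, a=6, q=5: events B2->E, B1->T, B3->T, B2->E, B1->T, B3->T, B2->E, B1->T, B3->T, B2->E, B1->T, B3->T, B2->E, B1->T, ...; outcomes B1=T, B1=F, B2=S, B2=E, B3=T, B4=F, B5=F
input #7, a=6, q=0: events B2->S, B1->F, B4->F, B5->F; outcomes B1=F, B2=S, B4=F, B5=F
union over the pool: B1=T, B1=F, B2=S, B2=E, B3=T, B3=F, B4=F, B5=T, B5=F
uncovered (1 of 10): B4=T
Answer: 1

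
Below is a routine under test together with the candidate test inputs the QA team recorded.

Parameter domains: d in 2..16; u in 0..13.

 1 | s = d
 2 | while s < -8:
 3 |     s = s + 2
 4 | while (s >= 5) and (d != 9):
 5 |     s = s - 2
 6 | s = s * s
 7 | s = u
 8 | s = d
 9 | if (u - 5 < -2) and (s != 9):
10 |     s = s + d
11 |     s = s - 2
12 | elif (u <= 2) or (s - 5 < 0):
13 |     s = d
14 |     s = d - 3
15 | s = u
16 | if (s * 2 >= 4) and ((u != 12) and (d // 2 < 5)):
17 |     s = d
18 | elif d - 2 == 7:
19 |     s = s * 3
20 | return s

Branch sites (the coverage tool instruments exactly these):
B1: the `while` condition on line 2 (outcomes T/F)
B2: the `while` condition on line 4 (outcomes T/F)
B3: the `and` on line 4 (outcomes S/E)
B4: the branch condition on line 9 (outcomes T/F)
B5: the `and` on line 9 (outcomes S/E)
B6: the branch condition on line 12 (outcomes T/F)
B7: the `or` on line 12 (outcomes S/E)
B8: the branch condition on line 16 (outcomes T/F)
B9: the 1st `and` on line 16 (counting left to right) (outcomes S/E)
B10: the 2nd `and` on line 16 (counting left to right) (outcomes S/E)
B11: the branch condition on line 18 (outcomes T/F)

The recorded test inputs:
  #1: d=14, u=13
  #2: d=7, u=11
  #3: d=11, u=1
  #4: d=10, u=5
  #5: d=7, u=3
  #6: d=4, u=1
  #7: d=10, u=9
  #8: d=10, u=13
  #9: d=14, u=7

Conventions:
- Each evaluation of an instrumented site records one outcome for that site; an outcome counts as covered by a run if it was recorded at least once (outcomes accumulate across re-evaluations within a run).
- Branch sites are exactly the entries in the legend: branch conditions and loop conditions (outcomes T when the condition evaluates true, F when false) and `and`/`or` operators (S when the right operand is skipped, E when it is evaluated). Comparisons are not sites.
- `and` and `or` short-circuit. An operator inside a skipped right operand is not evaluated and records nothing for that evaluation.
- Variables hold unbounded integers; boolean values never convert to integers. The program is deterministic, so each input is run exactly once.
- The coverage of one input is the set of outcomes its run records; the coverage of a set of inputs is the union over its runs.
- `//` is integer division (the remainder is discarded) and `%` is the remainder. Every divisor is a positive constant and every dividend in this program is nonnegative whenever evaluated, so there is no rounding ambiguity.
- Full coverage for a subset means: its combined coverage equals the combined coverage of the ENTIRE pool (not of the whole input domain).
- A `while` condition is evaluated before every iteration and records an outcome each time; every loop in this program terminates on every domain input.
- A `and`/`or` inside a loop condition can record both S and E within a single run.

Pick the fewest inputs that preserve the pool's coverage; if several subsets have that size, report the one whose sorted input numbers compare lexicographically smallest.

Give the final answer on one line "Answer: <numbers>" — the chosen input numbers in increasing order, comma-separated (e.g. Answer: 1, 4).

run #1 (d=14, u=13) runs B1->F, B3->E, B2->T, B3->E, B2->T, B3->E, B2->T, B3->E, B2->T, B3->E, B2->T, B3->S, B2->F, B5->S, ...; records B1=F, B2=T, B2=F, B3=S, B3=E, B4=F, B5=S, B6=F, B7=E, B8=F, B9=E, B10=E, B11=F
run #2 (d=7, u=11) runs B1->F, B3->E, B2->T, B3->E, B2->T, B3->S, B2->F, B5->S, B4->F, B7->E, B6->F, B9->E, B10->E, B8->T; records B1=F, B2=T, B2=F, B3=S, B3=E, B4=F, B5=S, B6=F, B7=E, B8=T, B9=E, B10=E
run #3 (d=11, u=1) runs B1->F, B3->E, B2->T, B3->E, B2->T, B3->E, B2->T, B3->E, B2->T, B3->S, B2->F, B5->E, B4->T, B9->S, ...; records B1=F, B2=T, B2=F, B3=S, B3=E, B4=T, B5=E, B8=F, B9=S, B11=F
run #4 (d=10, u=5) runs B1->F, B3->E, B2->T, B3->E, B2->T, B3->E, B2->T, B3->S, B2->F, B5->S, B4->F, B7->E, B6->F, B9->E, ...; records B1=F, B2=T, B2=F, B3=S, B3=E, B4=F, B5=S, B6=F, B7=E, B8=F, B9=E, B10=E, B11=F
run #5 (d=7, u=3) runs B1->F, B3->E, B2->T, B3->E, B2->T, B3->S, B2->F, B5->S, B4->F, B7->E, B6->F, B9->E, B10->E, B8->T; records B1=F, B2=T, B2=F, B3=S, B3=E, B4=F, B5=S, B6=F, B7=E, B8=T, B9=E, B10=E
run #6 (d=4, u=1) runs B1->F, B3->S, B2->F, B5->E, B4->T, B9->S, B8->F, B11->F; records B1=F, B2=F, B3=S, B4=T, B5=E, B8=F, B9=S, B11=F
run #7 (d=10, u=9) runs B1->F, B3->E, B2->T, B3->E, B2->T, B3->E, B2->T, B3->S, B2->F, B5->S, B4->F, B7->E, B6->F, B9->E, ...; records B1=F, B2=T, B2=F, B3=S, B3=E, B4=F, B5=S, B6=F, B7=E, B8=F, B9=E, B10=E, B11=F
run #8 (d=10, u=13) runs B1->F, B3->E, B2->T, B3->E, B2->T, B3->E, B2->T, B3->S, B2->F, B5->S, B4->F, B7->E, B6->F, B9->E, ...; records B1=F, B2=T, B2=F, B3=S, B3=E, B4=F, B5=S, B6=F, B7=E, B8=F, B9=E, B10=E, B11=F
run #9 (d=14, u=7) runs B1->F, B3->E, B2->T, B3->E, B2->T, B3->E, B2->T, B3->E, B2->T, B3->E, B2->T, B3->S, B2->F, B5->S, ...; records B1=F, B2=T, B2=F, B3=S, B3=E, B4=F, B5=S, B6=F, B7=E, B8=F, B9=E, B10=E, B11=F
together the pool reaches 17 outcomes: B1=F, B2=T, B2=F, B3=S, B3=E, B4=T, B4=F, B5=S, B5=E, B6=F, B7=E, B8=T, B8=F, B9=S, B9=E, B10=E, B11=F
size 1 is not enough: best union over all size-1 subsets is 13/17
size 2: inputs {2, 3} cover all 17 outcomes, and no lexicographically smaller subset of this size does

Answer: 2, 3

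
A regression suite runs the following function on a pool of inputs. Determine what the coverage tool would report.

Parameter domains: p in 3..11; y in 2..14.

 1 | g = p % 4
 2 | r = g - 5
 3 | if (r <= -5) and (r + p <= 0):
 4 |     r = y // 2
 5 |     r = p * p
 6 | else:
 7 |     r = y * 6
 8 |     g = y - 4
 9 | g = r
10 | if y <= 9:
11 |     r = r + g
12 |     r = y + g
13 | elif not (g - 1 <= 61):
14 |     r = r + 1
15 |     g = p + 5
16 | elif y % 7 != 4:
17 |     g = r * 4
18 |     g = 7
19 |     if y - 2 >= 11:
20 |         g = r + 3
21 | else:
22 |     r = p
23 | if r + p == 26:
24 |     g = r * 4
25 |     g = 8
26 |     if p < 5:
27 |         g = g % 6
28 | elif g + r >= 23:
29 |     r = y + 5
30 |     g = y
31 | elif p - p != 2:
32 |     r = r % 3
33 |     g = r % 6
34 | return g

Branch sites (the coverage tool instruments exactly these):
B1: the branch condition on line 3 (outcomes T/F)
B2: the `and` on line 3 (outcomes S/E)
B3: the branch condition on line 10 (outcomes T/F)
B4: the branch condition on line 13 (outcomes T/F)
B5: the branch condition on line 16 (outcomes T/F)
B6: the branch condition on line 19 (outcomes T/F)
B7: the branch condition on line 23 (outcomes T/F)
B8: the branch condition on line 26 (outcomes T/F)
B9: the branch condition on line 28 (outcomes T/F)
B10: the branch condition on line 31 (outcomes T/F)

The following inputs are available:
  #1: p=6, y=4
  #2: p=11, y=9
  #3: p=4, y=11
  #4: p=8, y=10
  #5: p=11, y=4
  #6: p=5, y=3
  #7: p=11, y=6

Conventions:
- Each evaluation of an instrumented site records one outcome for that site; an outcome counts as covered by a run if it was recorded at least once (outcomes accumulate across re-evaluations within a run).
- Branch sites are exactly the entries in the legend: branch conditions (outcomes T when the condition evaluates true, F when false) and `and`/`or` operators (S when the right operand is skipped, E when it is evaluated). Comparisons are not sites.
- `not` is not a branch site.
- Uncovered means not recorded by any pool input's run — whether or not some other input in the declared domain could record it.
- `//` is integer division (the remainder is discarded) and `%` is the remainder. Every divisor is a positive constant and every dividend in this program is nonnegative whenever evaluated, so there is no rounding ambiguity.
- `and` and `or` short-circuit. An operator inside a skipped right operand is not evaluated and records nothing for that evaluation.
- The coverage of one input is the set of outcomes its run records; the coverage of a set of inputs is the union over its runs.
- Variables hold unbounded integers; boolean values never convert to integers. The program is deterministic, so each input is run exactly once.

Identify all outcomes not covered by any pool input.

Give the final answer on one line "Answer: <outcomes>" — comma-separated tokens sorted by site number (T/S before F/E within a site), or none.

test 1 (p=6, y=4) fires B2->S, B1->F, B3->T, B7->F, B9->T; hits B1=F, B2=S, B3=T, B7=F, B9=T
test 2 (p=11, y=9) fires B2->S, B1->F, B3->T, B7->F, B9->T; hits B1=F, B2=S, B3=T, B7=F, B9=T
test 3 (p=4, y=11) fires B2->E, B1->T, B3->F, B4->F, B5->F, B7->F, B9->F, B10->T; hits B1=T, B2=E, B3=F, B4=F, B5=F, B7=F, B9=F, B10=T
test 4 (p=8, y=10) fires B2->E, B1->F, B3->F, B4->F, B5->T, B6->F, B7->F, B9->T; hits B1=F, B2=E, B3=F, B4=F, B5=T, B6=F, B7=F, B9=T
test 5 (p=11, y=4) fires B2->S, B1->F, B3->T, B7->F, B9->T; hits B1=F, B2=S, B3=T, B7=F, B9=T
test 6 (p=5, y=3) fires B2->S, B1->F, B3->T, B7->T, B8->F; hits B1=F, B2=S, B3=T, B7=T, B8=F
test 7 (p=11, y=6) fires B2->S, B1->F, B3->T, B7->F, B9->T; hits B1=F, B2=S, B3=T, B7=F, B9=T
union over the pool: B1=T, B1=F, B2=S, B2=E, B3=T, B3=F, B4=F, B5=T, B5=F, B6=F, B7=T, B7=F, B8=F, B9=T, B9=F, B10=T
uncovered (4 of 20): B4=T, B6=T, B8=T, B10=F

Answer: B4=T, B6=T, B8=T, B10=F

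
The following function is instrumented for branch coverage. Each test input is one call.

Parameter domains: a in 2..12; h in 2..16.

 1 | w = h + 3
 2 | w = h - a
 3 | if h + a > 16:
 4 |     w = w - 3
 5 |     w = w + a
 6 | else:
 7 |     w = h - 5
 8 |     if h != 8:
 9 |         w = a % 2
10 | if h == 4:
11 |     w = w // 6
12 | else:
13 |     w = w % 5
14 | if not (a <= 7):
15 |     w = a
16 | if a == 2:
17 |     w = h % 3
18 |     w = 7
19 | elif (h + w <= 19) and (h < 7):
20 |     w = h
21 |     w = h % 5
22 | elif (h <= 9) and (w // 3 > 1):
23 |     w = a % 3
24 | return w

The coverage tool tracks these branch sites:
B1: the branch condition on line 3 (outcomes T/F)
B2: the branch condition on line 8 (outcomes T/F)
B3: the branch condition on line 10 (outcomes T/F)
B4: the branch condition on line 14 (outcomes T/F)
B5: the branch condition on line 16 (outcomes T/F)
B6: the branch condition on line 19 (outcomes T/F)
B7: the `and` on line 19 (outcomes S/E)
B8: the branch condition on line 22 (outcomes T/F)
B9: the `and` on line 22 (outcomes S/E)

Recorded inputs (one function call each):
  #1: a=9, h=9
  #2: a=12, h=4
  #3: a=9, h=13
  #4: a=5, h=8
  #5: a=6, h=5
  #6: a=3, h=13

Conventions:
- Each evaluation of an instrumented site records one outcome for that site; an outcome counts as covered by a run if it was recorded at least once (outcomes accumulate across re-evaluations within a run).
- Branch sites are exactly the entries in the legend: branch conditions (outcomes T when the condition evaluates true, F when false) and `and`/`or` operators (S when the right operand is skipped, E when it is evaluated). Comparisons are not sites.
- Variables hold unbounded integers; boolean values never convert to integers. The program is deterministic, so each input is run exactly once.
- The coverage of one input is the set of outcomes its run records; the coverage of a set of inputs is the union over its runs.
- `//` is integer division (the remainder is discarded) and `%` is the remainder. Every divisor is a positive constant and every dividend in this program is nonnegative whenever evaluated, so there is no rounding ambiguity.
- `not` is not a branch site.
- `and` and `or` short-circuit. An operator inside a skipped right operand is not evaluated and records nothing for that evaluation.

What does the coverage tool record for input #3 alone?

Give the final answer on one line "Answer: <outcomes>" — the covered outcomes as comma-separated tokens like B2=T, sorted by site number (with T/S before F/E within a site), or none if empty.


Event log for input #3 (a=9, h=13):
  B1->T, B3->F, B4->T, B5->F, B7->S, B6->F, B9->S, B8->F
distinct outcomes covered: B1=T, B3=F, B4=T, B5=F, B6=F, B7=S, B8=F, B9=S
Answer: B1=T, B3=F, B4=T, B5=F, B6=F, B7=S, B8=F, B9=S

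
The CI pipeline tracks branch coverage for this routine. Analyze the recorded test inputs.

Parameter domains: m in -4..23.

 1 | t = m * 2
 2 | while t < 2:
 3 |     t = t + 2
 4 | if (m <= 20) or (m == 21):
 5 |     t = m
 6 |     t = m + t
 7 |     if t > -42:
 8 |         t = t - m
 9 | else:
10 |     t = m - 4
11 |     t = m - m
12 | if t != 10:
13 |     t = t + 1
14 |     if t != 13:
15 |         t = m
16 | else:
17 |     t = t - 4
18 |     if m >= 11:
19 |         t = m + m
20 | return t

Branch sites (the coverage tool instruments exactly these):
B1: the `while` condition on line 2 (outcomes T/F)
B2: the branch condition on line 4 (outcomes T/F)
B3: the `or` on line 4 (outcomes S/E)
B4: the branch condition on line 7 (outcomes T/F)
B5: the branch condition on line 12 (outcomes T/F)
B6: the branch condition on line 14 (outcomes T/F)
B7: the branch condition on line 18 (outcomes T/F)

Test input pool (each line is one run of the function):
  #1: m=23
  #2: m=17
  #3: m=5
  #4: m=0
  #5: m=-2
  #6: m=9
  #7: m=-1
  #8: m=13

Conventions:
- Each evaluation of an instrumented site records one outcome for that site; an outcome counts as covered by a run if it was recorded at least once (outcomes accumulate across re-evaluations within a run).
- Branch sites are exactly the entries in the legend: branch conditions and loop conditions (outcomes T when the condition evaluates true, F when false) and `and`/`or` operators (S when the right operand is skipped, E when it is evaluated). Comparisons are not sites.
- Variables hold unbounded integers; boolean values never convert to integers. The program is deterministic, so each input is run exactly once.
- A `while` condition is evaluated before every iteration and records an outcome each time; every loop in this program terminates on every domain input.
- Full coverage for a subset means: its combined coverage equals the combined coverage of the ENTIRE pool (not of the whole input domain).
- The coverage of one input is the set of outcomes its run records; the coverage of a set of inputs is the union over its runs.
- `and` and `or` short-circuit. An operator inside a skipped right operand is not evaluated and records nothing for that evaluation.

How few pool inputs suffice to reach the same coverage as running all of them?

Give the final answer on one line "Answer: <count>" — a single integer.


input #1, m=23: outcomes B1=F, B2=F, B3=E, B5=T, B6=T
input #2, m=17: outcomes B1=F, B2=T, B3=S, B4=T, B5=T, B6=T
input #3, m=5: outcomes B1=F, B2=T, B3=S, B4=T, B5=T, B6=T
input #4, m=0: outcomes B1=T, B1=F, B2=T, B3=S, B4=T, B5=T, B6=T
input #5, m=-2: outcomes B1=T, B1=F, B2=T, B3=S, B4=T, B5=T, B6=T
input #6, m=9: outcomes B1=F, B2=T, B3=S, B4=T, B5=T, B6=T
input #7, m=-1: outcomes B1=T, B1=F, B2=T, B3=S, B4=T, B5=T, B6=T
input #8, m=13: outcomes B1=F, B2=T, B3=S, B4=T, B5=T, B6=T
together the pool reaches 9 outcomes: B1=T, B1=F, B2=T, B2=F, B3=S, B3=E, B4=T, B5=T, B6=T
checked all size-1 subsets: none covers 9 outcomes (max 7/9)
size 2: inputs {1, 4} cover all 9 outcomes, and no lexicographically smaller subset of this size does
Answer: 2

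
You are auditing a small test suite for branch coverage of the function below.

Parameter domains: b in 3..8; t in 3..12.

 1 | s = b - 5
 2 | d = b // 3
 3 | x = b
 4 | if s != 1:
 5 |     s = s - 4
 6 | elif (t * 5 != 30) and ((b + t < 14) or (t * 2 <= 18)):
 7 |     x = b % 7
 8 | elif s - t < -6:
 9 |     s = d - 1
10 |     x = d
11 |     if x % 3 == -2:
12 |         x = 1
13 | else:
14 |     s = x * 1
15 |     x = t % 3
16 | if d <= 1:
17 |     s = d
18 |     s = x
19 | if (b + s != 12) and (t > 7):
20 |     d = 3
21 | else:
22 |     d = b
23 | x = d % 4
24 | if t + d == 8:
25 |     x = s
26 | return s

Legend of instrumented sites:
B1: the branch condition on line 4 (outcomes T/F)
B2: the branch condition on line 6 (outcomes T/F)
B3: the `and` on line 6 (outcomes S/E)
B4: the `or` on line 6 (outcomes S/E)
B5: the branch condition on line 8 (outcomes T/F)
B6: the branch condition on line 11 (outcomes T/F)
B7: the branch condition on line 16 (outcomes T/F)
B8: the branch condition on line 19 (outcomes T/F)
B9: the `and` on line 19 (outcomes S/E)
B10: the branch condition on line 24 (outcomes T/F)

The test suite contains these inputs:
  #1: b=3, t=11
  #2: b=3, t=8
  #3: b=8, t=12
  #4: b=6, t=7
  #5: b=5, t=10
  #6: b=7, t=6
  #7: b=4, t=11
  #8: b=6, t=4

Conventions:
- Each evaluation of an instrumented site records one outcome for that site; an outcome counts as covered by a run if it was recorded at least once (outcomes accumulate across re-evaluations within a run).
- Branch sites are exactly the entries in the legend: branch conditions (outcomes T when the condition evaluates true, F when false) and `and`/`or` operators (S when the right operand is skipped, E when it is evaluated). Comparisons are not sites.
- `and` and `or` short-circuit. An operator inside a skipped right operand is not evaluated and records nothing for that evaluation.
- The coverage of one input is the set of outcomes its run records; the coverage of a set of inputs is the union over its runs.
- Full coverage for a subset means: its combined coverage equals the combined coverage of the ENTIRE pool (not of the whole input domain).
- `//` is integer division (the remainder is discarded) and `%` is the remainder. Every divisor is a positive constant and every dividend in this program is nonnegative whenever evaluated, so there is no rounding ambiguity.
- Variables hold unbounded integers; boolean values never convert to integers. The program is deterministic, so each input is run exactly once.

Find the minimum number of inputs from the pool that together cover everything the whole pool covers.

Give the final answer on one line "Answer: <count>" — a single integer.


input #1 (b=3, t=11): events B1->T, B7->T, B9->E, B8->T, B10->F; covers B1=T, B7=T, B8=T, B9=E, B10=F
input #2 (b=3, t=8): events B1->T, B7->T, B9->E, B8->T, B10->F; covers B1=T, B7=T, B8=T, B9=E, B10=F
input #3 (b=8, t=12): events B1->T, B7->F, B9->E, B8->T, B10->F; covers B1=T, B7=F, B8=T, B9=E, B10=F
input #4 (b=6, t=7): events B1->F, B3->E, B4->S, B2->T, B7->F, B9->E, B8->F, B10->F; covers B1=F, B2=T, B3=E, B4=S, B7=F, B8=F, B9=E, B10=F
input #5 (b=5, t=10): events B1->T, B7->T, B9->E, B8->T, B10->F; covers B1=T, B7=T, B8=T, B9=E, B10=F
input #6 (b=7, t=6): events B1->T, B7->F, B9->E, B8->F, B10->F; covers B1=T, B7=F, B8=F, B9=E, B10=F
input #7 (b=4, t=11): events B1->T, B7->T, B9->E, B8->T, B10->F; covers B1=T, B7=T, B8=T, B9=E, B10=F
input #8 (b=6, t=4): events B1->F, B3->E, B4->S, B2->T, B7->F, B9->E, B8->F, B10->F; covers B1=F, B2=T, B3=E, B4=S, B7=F, B8=F, B9=E, B10=F
union over all inputs: B1=T, B1=F, B2=T, B3=E, B4=S, B7=T, B7=F, B8=T, B8=F, B9=E, B10=F (11 outcomes)
size 1 is not enough: best union over all size-1 subsets is 8/11
at size 2, {1, 4} reaches all 11 outcomes; every lexicographically earlier size-2 subset fails
Answer: 2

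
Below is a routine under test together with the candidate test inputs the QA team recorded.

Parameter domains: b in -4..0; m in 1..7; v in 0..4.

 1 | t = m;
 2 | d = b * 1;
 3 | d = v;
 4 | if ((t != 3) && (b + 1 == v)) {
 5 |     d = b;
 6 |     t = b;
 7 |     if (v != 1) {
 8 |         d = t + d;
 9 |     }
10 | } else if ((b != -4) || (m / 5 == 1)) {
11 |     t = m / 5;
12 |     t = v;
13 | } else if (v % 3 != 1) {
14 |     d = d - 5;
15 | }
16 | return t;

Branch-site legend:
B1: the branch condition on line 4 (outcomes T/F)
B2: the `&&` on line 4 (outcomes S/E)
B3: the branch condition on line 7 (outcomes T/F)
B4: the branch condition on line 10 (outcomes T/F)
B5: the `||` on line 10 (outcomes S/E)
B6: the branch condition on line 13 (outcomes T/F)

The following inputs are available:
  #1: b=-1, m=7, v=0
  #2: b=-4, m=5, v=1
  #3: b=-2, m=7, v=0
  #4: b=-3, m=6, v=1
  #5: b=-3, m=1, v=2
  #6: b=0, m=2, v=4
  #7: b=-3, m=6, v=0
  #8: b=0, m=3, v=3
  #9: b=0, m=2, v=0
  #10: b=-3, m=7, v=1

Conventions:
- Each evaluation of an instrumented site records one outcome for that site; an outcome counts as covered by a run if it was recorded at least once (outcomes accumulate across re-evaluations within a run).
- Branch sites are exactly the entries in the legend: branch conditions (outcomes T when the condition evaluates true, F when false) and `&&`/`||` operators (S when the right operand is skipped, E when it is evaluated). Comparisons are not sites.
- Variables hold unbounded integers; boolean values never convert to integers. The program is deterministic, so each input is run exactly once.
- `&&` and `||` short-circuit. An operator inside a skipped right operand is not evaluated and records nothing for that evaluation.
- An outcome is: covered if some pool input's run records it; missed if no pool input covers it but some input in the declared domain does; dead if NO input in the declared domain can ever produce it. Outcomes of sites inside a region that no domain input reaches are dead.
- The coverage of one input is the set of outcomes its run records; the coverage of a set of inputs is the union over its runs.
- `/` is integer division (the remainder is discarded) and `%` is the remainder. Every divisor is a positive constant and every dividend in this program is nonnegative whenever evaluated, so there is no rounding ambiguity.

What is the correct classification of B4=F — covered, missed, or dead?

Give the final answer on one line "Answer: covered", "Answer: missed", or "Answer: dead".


no pool input records B4=F
but domain input (b=-4, m=1, v=0) does record it -> reachable, so missed
Answer: missed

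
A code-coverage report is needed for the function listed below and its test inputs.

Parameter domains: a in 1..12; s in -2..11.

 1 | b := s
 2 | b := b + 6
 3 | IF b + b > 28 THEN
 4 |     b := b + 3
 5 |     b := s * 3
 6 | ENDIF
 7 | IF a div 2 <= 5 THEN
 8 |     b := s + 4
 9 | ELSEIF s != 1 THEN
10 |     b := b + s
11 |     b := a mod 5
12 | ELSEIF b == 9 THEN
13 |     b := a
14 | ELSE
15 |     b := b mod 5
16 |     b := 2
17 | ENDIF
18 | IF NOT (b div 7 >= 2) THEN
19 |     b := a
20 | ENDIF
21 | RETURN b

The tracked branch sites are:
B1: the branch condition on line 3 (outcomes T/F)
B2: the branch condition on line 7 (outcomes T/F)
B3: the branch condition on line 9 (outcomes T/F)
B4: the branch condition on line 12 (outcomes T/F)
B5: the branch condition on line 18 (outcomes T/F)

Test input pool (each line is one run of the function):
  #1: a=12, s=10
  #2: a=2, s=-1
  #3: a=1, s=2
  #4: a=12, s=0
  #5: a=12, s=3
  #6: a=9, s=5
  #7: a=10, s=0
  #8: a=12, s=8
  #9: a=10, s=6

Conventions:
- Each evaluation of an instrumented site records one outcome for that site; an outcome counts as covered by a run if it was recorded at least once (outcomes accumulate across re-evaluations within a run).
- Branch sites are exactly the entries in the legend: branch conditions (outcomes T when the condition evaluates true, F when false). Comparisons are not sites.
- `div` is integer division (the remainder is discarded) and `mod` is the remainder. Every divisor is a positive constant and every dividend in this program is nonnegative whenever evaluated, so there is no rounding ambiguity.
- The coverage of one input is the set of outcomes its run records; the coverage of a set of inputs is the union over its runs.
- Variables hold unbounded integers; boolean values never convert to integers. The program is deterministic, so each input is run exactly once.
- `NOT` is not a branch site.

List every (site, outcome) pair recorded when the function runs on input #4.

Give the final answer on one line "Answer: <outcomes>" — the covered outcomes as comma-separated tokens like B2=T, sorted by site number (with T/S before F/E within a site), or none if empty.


Event log for input #4 (a=12, s=0):
  B1->F, B2->F, B3->T, B5->T
as a set, this run covers: B1=F, B2=F, B3=T, B5=T
Answer: B1=F, B2=F, B3=T, B5=T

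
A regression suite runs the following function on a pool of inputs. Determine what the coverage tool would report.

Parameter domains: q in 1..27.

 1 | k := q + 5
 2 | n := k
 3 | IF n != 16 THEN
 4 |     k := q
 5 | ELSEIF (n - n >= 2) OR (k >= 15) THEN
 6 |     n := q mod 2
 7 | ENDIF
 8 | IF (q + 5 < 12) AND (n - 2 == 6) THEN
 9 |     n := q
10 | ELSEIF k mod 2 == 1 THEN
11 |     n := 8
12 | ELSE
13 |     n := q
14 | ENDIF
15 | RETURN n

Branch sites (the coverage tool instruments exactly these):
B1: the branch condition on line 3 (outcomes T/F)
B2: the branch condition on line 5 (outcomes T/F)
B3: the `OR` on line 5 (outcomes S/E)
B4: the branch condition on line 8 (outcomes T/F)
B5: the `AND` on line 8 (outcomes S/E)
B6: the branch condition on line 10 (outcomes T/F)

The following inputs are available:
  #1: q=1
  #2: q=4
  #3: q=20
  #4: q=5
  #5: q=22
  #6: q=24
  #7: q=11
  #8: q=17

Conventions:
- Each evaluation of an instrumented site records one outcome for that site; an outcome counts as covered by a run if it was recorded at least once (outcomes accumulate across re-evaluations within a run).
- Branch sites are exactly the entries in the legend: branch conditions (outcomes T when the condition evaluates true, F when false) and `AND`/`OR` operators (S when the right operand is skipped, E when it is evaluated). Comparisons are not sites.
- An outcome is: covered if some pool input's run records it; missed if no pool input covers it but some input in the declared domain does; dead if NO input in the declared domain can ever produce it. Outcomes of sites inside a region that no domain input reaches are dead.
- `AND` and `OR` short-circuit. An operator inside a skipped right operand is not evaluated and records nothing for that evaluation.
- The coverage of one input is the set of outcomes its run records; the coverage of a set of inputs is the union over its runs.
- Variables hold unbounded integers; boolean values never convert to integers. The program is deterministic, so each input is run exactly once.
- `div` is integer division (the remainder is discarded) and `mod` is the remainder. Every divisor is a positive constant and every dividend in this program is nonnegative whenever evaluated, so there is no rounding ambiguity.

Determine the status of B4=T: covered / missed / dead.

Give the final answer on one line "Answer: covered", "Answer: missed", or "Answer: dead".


no pool input records B4=T
but domain input (q=3) does record it -> reachable, so missed
Answer: missed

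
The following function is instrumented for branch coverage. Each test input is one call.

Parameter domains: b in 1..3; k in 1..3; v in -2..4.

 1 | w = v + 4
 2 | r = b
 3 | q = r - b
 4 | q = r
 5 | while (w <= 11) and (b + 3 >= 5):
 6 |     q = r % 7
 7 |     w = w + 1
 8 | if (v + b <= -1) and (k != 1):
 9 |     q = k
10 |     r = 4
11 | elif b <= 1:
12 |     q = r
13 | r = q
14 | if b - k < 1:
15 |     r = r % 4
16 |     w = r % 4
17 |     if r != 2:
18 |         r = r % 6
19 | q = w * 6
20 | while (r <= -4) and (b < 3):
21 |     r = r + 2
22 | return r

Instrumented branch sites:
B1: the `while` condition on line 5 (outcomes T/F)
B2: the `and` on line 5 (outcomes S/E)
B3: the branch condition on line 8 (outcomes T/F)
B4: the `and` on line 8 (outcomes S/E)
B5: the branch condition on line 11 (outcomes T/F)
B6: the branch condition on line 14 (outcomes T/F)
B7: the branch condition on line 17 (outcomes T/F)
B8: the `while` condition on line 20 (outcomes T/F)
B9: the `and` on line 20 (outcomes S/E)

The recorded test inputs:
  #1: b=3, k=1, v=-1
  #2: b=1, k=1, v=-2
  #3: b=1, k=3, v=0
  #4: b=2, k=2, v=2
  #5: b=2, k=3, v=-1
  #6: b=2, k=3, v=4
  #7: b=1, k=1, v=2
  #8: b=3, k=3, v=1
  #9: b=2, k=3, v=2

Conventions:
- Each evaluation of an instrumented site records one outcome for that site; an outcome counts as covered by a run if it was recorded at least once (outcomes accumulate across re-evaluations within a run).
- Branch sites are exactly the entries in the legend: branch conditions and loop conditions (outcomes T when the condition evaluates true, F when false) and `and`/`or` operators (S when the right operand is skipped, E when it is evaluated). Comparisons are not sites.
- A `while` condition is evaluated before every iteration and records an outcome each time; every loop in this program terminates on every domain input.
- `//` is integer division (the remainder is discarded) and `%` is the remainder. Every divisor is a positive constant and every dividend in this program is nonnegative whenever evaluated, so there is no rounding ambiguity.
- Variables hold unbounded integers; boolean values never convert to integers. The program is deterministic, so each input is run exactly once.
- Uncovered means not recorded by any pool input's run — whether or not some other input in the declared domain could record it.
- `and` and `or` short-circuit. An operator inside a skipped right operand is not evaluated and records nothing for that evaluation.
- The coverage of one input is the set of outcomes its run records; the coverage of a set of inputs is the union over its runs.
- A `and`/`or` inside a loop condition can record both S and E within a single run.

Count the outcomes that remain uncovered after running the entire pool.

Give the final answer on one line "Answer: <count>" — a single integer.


input #1, b=3, k=1, v=-1: outcomes B1=T, B1=F, B2=S, B2=E, B3=F, B4=S, B5=F, B6=F, B8=F, B9=S
input #2, b=1, k=1, v=-2: outcomes B1=F, B2=E, B3=F, B4=E, B5=T, B6=T, B7=T, B8=F, B9=S
input #3, b=1, k=3, v=0: outcomes B1=F, B2=E, B3=F, B4=S, B5=T, B6=T, B7=T, B8=F, B9=S
input #4, b=2, k=2, v=2: outcomes B1=T, B1=F, B2=S, B2=E, B3=F, B4=S, B5=F, B6=T, B7=F, B8=F, B9=S
input #5, b=2, k=3, v=-1: outcomes B1=T, B1=F, B2=S, B2=E, B3=F, B4=S, B5=F, B6=T, B7=F, B8=F, B9=S
input #6, b=2, k=3, v=4: outcomes B1=T, B1=F, B2=S, B2=E, B3=F, B4=S, B5=F, B6=T, B7=F, B8=F, B9=S
input #7, b=1, k=1, v=2: outcomes B1=F, B2=E, B3=F, B4=S, B5=T, B6=T, B7=T, B8=F, B9=S
input #8, b=3, k=3, v=1: outcomes B1=T, B1=F, B2=S, B2=E, B3=F, B4=S, B5=F, B6=T, B7=T, B8=F, B9=S
input #9, b=2, k=3, v=2: outcomes B1=T, B1=F, B2=S, B2=E, B3=F, B4=S, B5=F, B6=T, B7=F, B8=F, B9=S
union over the pool: B1=T, B1=F, B2=S, B2=E, B3=F, B4=S, B4=E, B5=T, B5=F, B6=T, B6=F, B7=T, B7=F, B8=F, B9=S
uncovered (3 of 18): B3=T, B8=T, B9=E
Answer: 3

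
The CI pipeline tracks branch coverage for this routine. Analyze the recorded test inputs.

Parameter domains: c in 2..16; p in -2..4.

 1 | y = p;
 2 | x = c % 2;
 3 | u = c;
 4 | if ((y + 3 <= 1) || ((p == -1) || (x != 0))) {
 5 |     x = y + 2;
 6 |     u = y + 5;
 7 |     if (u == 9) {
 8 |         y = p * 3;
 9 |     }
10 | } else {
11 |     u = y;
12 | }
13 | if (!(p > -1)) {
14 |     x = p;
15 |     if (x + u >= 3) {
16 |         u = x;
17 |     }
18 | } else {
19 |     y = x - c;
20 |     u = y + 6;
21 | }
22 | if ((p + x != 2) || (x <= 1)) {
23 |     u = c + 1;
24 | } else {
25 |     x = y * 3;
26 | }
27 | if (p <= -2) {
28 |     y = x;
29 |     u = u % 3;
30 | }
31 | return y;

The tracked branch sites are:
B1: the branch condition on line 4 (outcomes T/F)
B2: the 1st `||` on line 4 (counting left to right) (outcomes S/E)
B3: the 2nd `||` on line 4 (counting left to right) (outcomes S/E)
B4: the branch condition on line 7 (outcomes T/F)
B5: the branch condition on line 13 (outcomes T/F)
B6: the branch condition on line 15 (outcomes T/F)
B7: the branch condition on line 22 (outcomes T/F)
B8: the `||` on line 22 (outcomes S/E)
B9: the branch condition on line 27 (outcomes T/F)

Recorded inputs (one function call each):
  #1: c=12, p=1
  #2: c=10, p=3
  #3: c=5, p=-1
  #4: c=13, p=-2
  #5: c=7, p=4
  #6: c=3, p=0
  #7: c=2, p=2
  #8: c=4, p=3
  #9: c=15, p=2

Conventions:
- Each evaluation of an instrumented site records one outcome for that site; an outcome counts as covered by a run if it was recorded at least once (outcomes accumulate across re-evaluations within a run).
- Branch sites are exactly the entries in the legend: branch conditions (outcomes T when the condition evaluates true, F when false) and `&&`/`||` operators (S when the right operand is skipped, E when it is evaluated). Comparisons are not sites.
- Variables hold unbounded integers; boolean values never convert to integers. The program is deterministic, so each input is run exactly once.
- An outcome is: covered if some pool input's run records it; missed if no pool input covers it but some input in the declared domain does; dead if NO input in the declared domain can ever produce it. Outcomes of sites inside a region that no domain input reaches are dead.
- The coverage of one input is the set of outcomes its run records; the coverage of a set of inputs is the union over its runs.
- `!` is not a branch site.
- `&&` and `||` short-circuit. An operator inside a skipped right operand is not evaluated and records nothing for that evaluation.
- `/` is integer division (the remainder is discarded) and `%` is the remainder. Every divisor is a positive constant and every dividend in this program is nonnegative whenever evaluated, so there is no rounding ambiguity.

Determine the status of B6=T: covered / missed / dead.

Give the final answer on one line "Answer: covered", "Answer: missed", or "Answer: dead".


B6=T is recorded by pool input(s) 3 -> covered
Answer: covered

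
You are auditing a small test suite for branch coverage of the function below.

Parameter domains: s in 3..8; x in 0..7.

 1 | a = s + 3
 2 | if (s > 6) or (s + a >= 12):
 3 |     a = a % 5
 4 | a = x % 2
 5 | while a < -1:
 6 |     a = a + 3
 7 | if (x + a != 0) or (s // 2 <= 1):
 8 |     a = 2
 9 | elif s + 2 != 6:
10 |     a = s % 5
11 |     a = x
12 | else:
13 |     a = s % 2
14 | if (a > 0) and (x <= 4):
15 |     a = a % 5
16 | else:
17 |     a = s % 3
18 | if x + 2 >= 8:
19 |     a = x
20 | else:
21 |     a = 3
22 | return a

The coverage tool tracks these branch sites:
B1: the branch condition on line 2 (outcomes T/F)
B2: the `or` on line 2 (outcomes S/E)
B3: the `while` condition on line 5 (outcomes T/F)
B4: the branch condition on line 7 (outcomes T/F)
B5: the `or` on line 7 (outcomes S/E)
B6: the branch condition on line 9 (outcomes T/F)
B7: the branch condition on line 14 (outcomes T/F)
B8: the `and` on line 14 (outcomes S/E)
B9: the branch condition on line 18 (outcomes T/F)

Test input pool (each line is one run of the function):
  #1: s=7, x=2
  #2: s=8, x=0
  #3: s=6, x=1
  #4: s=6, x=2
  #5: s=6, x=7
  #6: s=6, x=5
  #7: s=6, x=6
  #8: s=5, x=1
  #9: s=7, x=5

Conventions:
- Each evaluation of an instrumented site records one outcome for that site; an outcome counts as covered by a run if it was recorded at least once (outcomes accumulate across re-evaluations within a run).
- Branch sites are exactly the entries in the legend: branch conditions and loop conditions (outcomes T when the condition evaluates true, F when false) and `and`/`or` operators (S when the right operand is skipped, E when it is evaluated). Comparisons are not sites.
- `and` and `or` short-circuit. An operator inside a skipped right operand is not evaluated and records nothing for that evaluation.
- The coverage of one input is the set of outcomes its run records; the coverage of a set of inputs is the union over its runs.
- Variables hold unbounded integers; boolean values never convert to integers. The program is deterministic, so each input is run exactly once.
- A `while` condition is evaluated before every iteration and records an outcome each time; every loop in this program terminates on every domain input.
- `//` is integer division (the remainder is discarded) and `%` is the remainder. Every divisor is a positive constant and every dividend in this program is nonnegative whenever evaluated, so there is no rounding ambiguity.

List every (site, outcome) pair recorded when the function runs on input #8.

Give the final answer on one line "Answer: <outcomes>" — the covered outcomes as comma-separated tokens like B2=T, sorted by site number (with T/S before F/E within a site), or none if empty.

Tracing the run of input #8 (s=5, x=1):
  B2->E, B1->T, B3->F, B5->S, B4->T, B8->E, B7->T, B9->F
distinct outcomes covered: B1=T, B2=E, B3=F, B4=T, B5=S, B7=T, B8=E, B9=F

Answer: B1=T, B2=E, B3=F, B4=T, B5=S, B7=T, B8=E, B9=F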